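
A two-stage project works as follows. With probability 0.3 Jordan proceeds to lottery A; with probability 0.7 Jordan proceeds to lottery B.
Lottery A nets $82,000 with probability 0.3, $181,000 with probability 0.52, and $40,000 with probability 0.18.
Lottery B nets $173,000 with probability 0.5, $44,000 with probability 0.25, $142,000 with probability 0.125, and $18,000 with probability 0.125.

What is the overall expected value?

$120,026

EV(A) = 0.3 × 82000 + 0.52 × 181000 + 0.18 × 40000 = 24600 + 94120 + 7200 = 125920
EV(B) = 0.5 × 173000 + 0.25 × 44000 + 0.125 × 142000 + 0.125 × 18000 = 86500 + 11000 + 17750 + 2250 = 117500
Overall = 0.3 × 125920 + 0.7 × 117500 = 37776 + 82250 = 120026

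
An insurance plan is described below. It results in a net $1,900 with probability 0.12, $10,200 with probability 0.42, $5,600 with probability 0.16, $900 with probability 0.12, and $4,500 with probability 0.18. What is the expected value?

EV = 0.12 × 1900 + 0.42 × 10200 + 0.16 × 5600 + 0.12 × 900 + 0.18 × 4500 = 228 + 4284 + 896 + 108 + 810 = 6326

$6,326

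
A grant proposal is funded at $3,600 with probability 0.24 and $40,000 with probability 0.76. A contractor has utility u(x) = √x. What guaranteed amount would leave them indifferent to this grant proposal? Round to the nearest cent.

$27,688.96

E[u] = 0.24·√3600 + 0.76·√40000 = 0.24·60 + 0.76·200 = 166.4
CE = (166.4)² = 27688.96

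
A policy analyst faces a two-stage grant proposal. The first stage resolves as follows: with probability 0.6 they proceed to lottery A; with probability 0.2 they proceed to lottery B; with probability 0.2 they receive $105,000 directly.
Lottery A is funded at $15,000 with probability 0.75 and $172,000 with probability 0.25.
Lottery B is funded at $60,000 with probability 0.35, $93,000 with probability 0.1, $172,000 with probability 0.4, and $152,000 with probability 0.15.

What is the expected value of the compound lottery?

$77,930

EV(A) = 0.75 × 15000 + 0.25 × 172000 = 11250 + 43000 = 54250
EV(B) = 0.35 × 60000 + 0.1 × 93000 + 0.4 × 172000 + 0.15 × 152000 = 21000 + 9300 + 68800 + 22800 = 121900
Branch C: 105000 (certain)
Overall = 0.6 × 54250 + 0.2 × 121900 + 0.2 × 105000 = 32550 + 24380 + 21000 = 77930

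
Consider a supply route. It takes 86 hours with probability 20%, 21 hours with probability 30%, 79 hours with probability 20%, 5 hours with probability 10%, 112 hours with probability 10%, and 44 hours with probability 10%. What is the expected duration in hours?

55.4 hours

EV = 0.2 × 86 + 0.3 × 21 + 0.2 × 79 + 0.1 × 5 + 0.1 × 112 + 0.1 × 44 = 17.2 + 6.3 + 15.8 + 0.5 + 11.2 + 4.4 = 55.4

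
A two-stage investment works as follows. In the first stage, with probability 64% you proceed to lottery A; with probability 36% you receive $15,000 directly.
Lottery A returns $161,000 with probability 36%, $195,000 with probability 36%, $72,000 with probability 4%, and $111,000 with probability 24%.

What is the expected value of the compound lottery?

$106,315.20

EV(A) = 0.36 × 161000 + 0.36 × 195000 + 0.04 × 72000 + 0.24 × 111000 = 57960 + 70200 + 2880 + 26640 = 157680
Branch B: 15000 (certain)
Overall = 0.64 × 157680 + 0.36 × 15000 = 100915.2 + 5400 = 106315.2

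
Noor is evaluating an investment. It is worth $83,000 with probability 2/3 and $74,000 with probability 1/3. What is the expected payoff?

EV = 2/3 × 83000 + 1/3 × 74000 = 55333.3333 + 24666.6667 = 80000

$80,000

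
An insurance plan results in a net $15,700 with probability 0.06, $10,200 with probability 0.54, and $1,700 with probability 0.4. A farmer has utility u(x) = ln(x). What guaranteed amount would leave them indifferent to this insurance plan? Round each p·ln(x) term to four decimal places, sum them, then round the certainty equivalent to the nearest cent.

E[u] = 0.06·ln(15700) + 0.54·ln(10200) + 0.4·ln(1700) = 0.5797 + 4.9843 + 2.9754 = 8.5394
CE = e^8.5394 ≈ 5112.28

$5,112.28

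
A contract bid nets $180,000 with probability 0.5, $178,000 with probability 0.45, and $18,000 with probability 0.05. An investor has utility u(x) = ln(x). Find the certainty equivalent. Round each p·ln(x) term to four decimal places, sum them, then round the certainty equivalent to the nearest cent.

$159,627.78

E[u] = 0.5·ln(180000) + 0.45·ln(178000) + 0.05·ln(18000) = 6.0504 + 5.4403 + 0.4899 = 11.9806
CE = e^11.9806 ≈ 159627.78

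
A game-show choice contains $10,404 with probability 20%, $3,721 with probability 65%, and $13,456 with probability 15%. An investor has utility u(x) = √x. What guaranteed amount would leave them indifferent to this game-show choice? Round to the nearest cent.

$5,998.50

E[u] = 0.2·√10404 + 0.65·√3721 + 0.15·√13456 = 0.2·102 + 0.65·61 + 0.15·116 = 77.45
CE = (77.45)² = 5998.5025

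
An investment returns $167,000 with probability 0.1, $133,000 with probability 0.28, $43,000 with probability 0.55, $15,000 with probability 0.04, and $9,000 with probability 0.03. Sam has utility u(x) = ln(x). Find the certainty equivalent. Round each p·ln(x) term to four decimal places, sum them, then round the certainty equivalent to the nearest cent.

E[u] = 0.1·ln(167000) + 0.28·ln(133000) + 0.55·ln(43000) + 0.04·ln(15000) + 0.03·ln(9000) = 1.2026 + 3.3035 + 5.8679 + 0.3846 + 0.2731 = 11.0317
CE = e^11.0317 ≈ 61802.56

$61,802.56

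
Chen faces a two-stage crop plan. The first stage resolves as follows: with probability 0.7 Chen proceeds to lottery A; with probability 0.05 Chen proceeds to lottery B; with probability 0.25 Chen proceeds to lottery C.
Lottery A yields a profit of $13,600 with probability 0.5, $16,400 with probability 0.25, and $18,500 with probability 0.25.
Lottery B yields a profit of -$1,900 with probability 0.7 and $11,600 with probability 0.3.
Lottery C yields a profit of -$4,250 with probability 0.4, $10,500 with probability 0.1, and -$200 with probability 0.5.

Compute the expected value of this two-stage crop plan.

EV(A) = 0.5 × 13600 + 0.25 × 16400 + 0.25 × 18500 = 6800 + 4100 + 4625 = 15525
EV(B) = 0.7 × (-1900) + 0.3 × 11600 = -1330 + 3480 = 2150
EV(C) = 0.4 × (-4250) + 0.1 × 10500 + 0.5 × (-200) = -1700 + 1050 − 100 = -750
Overall = 0.7 × 15525 + 0.05 × 2150 + 0.25 × (-750) = 10867.5 + 107.5 − 187.5 = 10787.5

$10,787.50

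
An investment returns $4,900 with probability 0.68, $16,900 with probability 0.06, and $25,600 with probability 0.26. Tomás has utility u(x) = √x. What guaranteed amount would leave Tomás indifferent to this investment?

E[u] = 0.68·√4900 + 0.06·√16900 + 0.26·√25600 = 0.68·70 + 0.06·130 + 0.26·160 = 97
CE = (97)² = 9409

$9,409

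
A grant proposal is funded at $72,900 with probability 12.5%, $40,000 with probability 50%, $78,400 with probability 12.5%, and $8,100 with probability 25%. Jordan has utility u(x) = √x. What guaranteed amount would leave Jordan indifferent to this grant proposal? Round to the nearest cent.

$36,576.56

E[u] = 0.125·√72900 + 0.5·√40000 + 0.125·√78400 + 0.25·√8100 = 0.125·270 + 0.5·200 + 0.125·280 + 0.25·90 = 191.25
CE = (191.25)² = 36576.5625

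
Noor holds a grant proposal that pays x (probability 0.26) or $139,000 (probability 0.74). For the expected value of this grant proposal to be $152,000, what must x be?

x = $189,000

0.26·x + 0.74·139000 = 152000
0.26·x = 152000 − 102860 = 49140
x = 49140 / 0.26 = 189000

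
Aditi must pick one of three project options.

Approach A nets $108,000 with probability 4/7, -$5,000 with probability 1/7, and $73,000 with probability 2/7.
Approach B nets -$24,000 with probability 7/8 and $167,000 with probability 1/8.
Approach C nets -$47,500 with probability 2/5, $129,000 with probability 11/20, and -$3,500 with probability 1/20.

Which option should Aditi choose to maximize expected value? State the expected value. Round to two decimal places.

Approach A ($81,857.14)

Approach A = 4/7 × 108000 + 1/7 × (-5000) + 2/7 × 73000 = 61714.2857 − 714.2857 + 20857.1429 = 81857.1429
Approach B = 7/8 × (-24000) + 1/8 × 167000 = -21000 + 20875 = -125
Approach C = 2/5 × (-47500) + 11/20 × 129000 + 1/20 × (-3500) = -19000 + 70950 − 175 = 51775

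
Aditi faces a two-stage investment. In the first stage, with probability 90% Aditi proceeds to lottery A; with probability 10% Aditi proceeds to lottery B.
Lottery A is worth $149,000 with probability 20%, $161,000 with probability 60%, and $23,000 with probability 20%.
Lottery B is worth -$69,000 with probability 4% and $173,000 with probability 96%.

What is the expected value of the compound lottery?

$134,232

EV(A) = 0.2 × 149000 + 0.6 × 161000 + 0.2 × 23000 = 29800 + 96600 + 4600 = 131000
EV(B) = 0.04 × (-69000) + 0.96 × 173000 = -2760 + 166080 = 163320
Overall = 0.9 × 131000 + 0.1 × 163320 = 117900 + 16332 = 134232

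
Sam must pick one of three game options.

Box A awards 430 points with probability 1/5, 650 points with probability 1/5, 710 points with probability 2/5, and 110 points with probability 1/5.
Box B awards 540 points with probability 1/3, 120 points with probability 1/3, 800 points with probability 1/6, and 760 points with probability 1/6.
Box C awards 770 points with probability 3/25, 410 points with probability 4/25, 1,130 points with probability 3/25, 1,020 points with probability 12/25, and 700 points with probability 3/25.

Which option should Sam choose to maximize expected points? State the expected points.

Box C (867.2 points)

Box A = 1/5 × 430 + 1/5 × 650 + 2/5 × 710 + 1/5 × 110 = 86 + 130 + 284 + 22 = 522
Box B = 1/3 × 540 + 1/3 × 120 + 1/6 × 800 + 1/6 × 760 = 180 + 40 + 133.3333 + 126.6667 = 480
Box C = 3/25 × 770 + 4/25 × 410 + 3/25 × 1130 + 12/25 × 1020 + 3/25 × 700 = 92.4 + 65.6 + 135.6 + 489.6 + 84 = 867.2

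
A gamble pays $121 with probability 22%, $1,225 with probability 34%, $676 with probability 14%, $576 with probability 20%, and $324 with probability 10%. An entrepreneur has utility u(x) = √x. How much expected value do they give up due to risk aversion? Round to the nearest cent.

$82.17

E[u] = 0.22·√121 + 0.34·√1225 + 0.14·√676 + 0.2·√576 + 0.1·√324 = 0.22·11 + 0.34·35 + 0.14·26 + 0.2·24 + 0.1·18 = 24.56
CE = (24.56)² = 603.1936
Risk premium = EV − CE = 685.36 − 603.1936 = 82.1664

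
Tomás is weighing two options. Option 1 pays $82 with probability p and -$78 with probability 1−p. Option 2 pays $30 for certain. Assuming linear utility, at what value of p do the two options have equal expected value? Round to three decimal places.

p·82 + (1−p)·(-78) = 30
160p − 78 = 30
p = (30 + 78) / 160

p = 0.675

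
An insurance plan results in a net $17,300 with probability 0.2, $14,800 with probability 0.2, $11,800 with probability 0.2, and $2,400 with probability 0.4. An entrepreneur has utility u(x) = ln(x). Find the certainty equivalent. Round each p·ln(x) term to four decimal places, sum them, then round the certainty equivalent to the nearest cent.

E[u] = 0.2·ln(17300) + 0.2·ln(14800) + 0.2·ln(11800) + 0.4·ln(2400) = 1.9517 + 1.9205 + 1.8752 + 3.1133 = 8.8607
CE = e^8.8607 ≈ 7049.42

$7,049.42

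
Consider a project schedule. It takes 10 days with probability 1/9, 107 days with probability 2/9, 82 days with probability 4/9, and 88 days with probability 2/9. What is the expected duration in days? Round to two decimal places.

EV = 1/9 × 10 + 2/9 × 107 + 4/9 × 82 + 2/9 × 88 = 1.1111 + 23.7778 + 36.4444 + 19.5556 = 80.8889

80.89 days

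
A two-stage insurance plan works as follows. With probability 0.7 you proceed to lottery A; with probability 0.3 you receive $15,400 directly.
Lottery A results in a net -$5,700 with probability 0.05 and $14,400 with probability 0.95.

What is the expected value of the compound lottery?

EV(A) = 0.05 × (-5700) + 0.95 × 14400 = -285 + 13680 = 13395
Branch B: 15400 (certain)
Overall = 0.7 × 13395 + 0.3 × 15400 = 9376.5 + 4620 = 13996.5

$13,996.50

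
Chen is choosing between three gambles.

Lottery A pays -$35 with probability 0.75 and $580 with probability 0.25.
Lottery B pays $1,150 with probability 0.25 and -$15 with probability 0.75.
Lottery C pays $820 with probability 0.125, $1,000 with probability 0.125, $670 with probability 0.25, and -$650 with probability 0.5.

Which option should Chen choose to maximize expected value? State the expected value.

Lottery A = 0.75 × (-35) + 0.25 × 580 = -26.25 + 145 = 118.75
Lottery B = 0.25 × 1150 + 0.75 × (-15) = 287.5 − 11.25 = 276.25
Lottery C = 0.125 × 820 + 0.125 × 1000 + 0.25 × 670 + 0.5 × (-650) = 102.5 + 125 + 167.5 − 325 = 70

Lottery B ($276.25)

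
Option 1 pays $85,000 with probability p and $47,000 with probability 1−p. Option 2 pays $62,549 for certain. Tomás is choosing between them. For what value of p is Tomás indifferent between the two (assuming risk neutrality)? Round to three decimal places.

p = 0.409

p·85000 + (1−p)·47000 = 62549
38000p + 47000 = 62549
p = (62549 − 47000) / 38000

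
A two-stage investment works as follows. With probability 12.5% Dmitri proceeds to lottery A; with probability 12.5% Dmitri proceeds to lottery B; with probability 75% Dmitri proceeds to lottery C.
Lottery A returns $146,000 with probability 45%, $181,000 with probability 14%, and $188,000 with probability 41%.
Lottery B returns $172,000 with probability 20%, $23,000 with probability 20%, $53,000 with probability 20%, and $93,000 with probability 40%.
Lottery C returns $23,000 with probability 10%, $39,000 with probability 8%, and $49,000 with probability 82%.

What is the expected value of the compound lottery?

EV(A) = 0.45 × 146000 + 0.14 × 181000 + 0.41 × 188000 = 65700 + 25340 + 77080 = 168120
EV(B) = 0.2 × 172000 + 0.2 × 23000 + 0.2 × 53000 + 0.4 × 93000 = 34400 + 4600 + 10600 + 37200 = 86800
EV(C) = 0.1 × 23000 + 0.08 × 39000 + 0.82 × 49000 = 2300 + 3120 + 40180 = 45600
Overall = 0.125 × 168120 + 0.125 × 86800 + 0.75 × 45600 = 21015 + 10850 + 34200 = 66065

$66,065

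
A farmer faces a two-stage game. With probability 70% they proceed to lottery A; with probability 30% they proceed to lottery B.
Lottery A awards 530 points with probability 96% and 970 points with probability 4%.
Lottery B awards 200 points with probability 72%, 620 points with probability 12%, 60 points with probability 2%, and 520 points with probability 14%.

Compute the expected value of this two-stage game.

471.04 points

EV(A) = 0.96 × 530 + 0.04 × 970 = 508.8 + 38.8 = 547.6
EV(B) = 0.72 × 200 + 0.12 × 620 + 0.02 × 60 + 0.14 × 520 = 144 + 74.4 + 1.2 + 72.8 = 292.4
Overall = 0.7 × 547.6 + 0.3 × 292.4 = 383.32 + 87.72 = 471.04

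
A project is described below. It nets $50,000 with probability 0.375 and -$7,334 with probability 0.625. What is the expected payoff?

$14,166.25

EV = 0.375 × 50000 + 0.625 × (-7334) = 18750 − 4583.75 = 14166.25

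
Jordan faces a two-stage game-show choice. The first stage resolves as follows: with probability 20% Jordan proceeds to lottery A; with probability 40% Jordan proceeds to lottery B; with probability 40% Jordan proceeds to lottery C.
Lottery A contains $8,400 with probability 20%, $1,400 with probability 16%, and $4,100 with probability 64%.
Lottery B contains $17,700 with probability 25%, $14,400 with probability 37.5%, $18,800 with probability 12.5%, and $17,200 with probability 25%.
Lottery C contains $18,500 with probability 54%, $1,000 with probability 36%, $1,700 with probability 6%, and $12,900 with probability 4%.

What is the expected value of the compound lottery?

$11,882.80

EV(A) = 0.2 × 8400 + 0.16 × 1400 + 0.64 × 4100 = 1680 + 224 + 2624 = 4528
EV(B) = 0.25 × 17700 + 0.375 × 14400 + 0.125 × 18800 + 0.25 × 17200 = 4425 + 5400 + 2350 + 4300 = 16475
EV(C) = 0.54 × 18500 + 0.36 × 1000 + 0.06 × 1700 + 0.04 × 12900 = 9990 + 360 + 102 + 516 = 10968
Overall = 0.2 × 4528 + 0.4 × 16475 + 0.4 × 10968 = 905.6 + 6590 + 4387.2 = 11882.8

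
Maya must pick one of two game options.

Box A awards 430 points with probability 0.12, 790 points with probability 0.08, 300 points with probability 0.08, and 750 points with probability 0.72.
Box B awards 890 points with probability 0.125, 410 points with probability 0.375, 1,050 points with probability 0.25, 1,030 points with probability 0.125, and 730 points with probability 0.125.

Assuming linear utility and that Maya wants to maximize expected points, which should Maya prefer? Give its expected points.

Box B (747.5 points)

Box A = 0.12 × 430 + 0.08 × 790 + 0.08 × 300 + 0.72 × 750 = 51.6 + 63.2 + 24 + 540 = 678.8
Box B = 0.125 × 890 + 0.375 × 410 + 0.25 × 1050 + 0.125 × 1030 + 0.125 × 730 = 111.25 + 153.75 + 262.5 + 128.75 + 91.25 = 747.5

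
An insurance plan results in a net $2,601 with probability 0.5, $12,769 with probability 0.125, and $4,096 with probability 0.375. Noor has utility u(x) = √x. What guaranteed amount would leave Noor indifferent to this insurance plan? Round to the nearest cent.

E[u] = 0.5·√2601 + 0.125·√12769 + 0.375·√4096 = 0.5·51 + 0.125·113 + 0.375·64 = 63.625
CE = (63.625)² = 4048.140625

$4,048.14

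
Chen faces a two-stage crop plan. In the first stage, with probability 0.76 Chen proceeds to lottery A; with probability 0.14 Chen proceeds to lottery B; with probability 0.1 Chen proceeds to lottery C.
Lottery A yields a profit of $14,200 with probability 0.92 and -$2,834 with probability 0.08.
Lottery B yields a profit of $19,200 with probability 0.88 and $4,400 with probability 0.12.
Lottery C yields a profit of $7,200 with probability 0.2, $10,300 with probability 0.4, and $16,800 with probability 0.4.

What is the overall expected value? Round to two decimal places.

EV(A) = 0.92 × 14200 + 0.08 × (-2834) = 13064 − 226.72 = 12837.28
EV(B) = 0.88 × 19200 + 0.12 × 4400 = 16896 + 528 = 17424
EV(C) = 0.2 × 7200 + 0.4 × 10300 + 0.4 × 16800 = 1440 + 4120 + 6720 = 12280
Overall = 0.76 × 12837.28 + 0.14 × 17424 + 0.1 × 12280 = 9756.3328 + 2439.36 + 1228 = 13423.6928

$13,423.69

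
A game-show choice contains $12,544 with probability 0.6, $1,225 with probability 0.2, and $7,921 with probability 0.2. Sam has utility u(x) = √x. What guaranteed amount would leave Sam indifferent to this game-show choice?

E[u] = 0.6·√12544 + 0.2·√1225 + 0.2·√7921 = 0.6·112 + 0.2·35 + 0.2·89 = 92
CE = (92)² = 8464

$8,464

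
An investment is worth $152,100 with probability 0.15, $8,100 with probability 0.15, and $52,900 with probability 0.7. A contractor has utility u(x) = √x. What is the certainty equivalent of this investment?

$54,289

E[u] = 0.15·√152100 + 0.15·√8100 + 0.7·√52900 = 0.15·390 + 0.15·90 + 0.7·230 = 233
CE = (233)² = 54289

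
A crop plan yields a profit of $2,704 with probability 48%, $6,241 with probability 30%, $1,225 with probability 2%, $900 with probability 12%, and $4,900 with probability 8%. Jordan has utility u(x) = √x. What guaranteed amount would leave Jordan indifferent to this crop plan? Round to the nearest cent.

E[u] = 0.48·√2704 + 0.3·√6241 + 0.02·√1225 + 0.12·√900 + 0.08·√4900 = 0.48·52 + 0.3·79 + 0.02·35 + 0.12·30 + 0.08·70 = 58.56
CE = (58.56)² = 3429.2736

$3,429.27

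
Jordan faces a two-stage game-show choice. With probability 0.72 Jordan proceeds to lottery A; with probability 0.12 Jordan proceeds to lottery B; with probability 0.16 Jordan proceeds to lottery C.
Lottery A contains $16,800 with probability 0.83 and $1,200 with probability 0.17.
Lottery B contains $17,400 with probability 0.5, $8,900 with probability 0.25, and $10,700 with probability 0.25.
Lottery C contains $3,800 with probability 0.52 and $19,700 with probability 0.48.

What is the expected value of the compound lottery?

$13,647.68

EV(A) = 0.83 × 16800 + 0.17 × 1200 = 13944 + 204 = 14148
EV(B) = 0.5 × 17400 + 0.25 × 8900 + 0.25 × 10700 = 8700 + 2225 + 2675 = 13600
EV(C) = 0.52 × 3800 + 0.48 × 19700 = 1976 + 9456 = 11432
Overall = 0.72 × 14148 + 0.12 × 13600 + 0.16 × 11432 = 10186.56 + 1632 + 1829.12 = 13647.68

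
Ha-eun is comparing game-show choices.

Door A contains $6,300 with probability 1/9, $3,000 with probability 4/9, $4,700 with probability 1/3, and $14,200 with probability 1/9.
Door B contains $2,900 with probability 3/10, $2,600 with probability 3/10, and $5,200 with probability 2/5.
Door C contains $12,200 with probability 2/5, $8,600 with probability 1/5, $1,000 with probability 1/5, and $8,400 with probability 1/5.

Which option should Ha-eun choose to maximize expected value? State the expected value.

Door A = 1/9 × 6300 + 4/9 × 3000 + 1/3 × 4700 + 1/9 × 14200 = 700 + 1333.3333 + 1566.6667 + 1577.7778 = 5177.7778
Door B = 3/10 × 2900 + 3/10 × 2600 + 2/5 × 5200 = 870 + 780 + 2080 = 3730
Door C = 2/5 × 12200 + 1/5 × 8600 + 1/5 × 1000 + 1/5 × 8400 = 4880 + 1720 + 200 + 1680 = 8480

Door C ($8,480)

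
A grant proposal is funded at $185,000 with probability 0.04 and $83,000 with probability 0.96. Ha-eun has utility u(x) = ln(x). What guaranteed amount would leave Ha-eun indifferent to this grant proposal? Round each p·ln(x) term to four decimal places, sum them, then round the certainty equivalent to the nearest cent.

$85,699.31

E[u] = 0.04·ln(185000) + 0.96·ln(83000) = 0.4851 + 10.8735 = 11.3586
CE = e^11.3586 ≈ 85699.31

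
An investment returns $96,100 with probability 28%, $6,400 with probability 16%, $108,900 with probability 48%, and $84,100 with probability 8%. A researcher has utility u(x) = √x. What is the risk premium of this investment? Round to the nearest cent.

$7,858.56

E[u] = 0.28·√96100 + 0.16·√6400 + 0.48·√108900 + 0.08·√84100 = 0.28·310 + 0.16·80 + 0.48·330 + 0.08·290 = 281.2
CE = (281.2)² = 79073.44
Risk premium = EV − CE = 86932 − 79073.44 = 7858.56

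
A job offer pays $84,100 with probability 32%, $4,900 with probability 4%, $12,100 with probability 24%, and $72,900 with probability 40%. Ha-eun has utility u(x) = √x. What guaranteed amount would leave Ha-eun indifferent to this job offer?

E[u] = 0.32·√84100 + 0.04·√4900 + 0.24·√12100 + 0.4·√72900 = 0.32·290 + 0.04·70 + 0.24·110 + 0.4·270 = 230
CE = (230)² = 52900

$52,900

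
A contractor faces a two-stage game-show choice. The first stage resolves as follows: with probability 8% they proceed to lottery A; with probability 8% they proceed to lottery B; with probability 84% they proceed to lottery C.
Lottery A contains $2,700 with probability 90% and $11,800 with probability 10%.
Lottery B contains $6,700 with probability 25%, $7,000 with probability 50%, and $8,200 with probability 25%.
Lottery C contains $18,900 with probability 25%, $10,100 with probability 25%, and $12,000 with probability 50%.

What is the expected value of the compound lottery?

$11,996.80

EV(A) = 0.9 × 2700 + 0.1 × 11800 = 2430 + 1180 = 3610
EV(B) = 0.25 × 6700 + 0.5 × 7000 + 0.25 × 8200 = 1675 + 3500 + 2050 = 7225
EV(C) = 0.25 × 18900 + 0.25 × 10100 + 0.5 × 12000 = 4725 + 2525 + 6000 = 13250
Overall = 0.08 × 3610 + 0.08 × 7225 + 0.84 × 13250 = 288.8 + 578 + 11130 = 11996.8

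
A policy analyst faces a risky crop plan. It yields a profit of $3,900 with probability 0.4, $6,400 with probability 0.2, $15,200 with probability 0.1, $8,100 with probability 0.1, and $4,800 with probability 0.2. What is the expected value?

$6,130

EV = 0.4 × 3900 + 0.2 × 6400 + 0.1 × 15200 + 0.1 × 8100 + 0.2 × 4800 = 1560 + 1280 + 1520 + 810 + 960 = 6130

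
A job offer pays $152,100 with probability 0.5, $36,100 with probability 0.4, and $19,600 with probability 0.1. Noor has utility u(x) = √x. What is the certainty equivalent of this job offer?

$81,225

E[u] = 0.5·√152100 + 0.4·√36100 + 0.1·√19600 = 0.5·390 + 0.4·190 + 0.1·140 = 285
CE = (285)² = 81225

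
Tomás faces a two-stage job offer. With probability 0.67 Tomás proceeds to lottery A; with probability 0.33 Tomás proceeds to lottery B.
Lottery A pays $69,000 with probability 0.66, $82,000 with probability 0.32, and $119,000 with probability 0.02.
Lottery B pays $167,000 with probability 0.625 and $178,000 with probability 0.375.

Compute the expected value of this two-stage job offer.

EV(A) = 0.66 × 69000 + 0.32 × 82000 + 0.02 × 119000 = 45540 + 26240 + 2380 = 74160
EV(B) = 0.625 × 167000 + 0.375 × 178000 = 104375 + 66750 = 171125
Overall = 0.67 × 74160 + 0.33 × 171125 = 49687.2 + 56471.25 = 106158.45

$106,158.45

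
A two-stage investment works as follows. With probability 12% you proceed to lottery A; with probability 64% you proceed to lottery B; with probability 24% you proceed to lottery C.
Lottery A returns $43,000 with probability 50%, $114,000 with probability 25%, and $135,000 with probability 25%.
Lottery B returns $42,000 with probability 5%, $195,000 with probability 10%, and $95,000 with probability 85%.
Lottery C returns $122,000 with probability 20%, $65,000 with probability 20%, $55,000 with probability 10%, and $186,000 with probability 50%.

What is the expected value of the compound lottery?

EV(A) = 0.5 × 43000 + 0.25 × 114000 + 0.25 × 135000 = 21500 + 28500 + 33750 = 83750
EV(B) = 0.05 × 42000 + 0.1 × 195000 + 0.85 × 95000 = 2100 + 19500 + 80750 = 102350
EV(C) = 0.2 × 122000 + 0.2 × 65000 + 0.1 × 55000 + 0.5 × 186000 = 24400 + 13000 + 5500 + 93000 = 135900
Overall = 0.12 × 83750 + 0.64 × 102350 + 0.24 × 135900 = 10050 + 65504 + 32616 = 108170

$108,170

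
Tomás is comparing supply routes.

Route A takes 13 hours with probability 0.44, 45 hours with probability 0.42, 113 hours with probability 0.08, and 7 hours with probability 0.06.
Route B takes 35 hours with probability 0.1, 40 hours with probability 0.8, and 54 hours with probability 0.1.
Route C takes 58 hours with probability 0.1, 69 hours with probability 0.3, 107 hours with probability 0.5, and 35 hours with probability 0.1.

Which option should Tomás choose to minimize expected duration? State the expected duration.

Route A (34.08 hours)

Route A = 0.44 × 13 + 0.42 × 45 + 0.08 × 113 + 0.06 × 7 = 5.72 + 18.9 + 9.04 + 0.42 = 34.08
Route B = 0.1 × 35 + 0.8 × 40 + 0.1 × 54 = 3.5 + 32 + 5.4 = 40.9
Route C = 0.1 × 58 + 0.3 × 69 + 0.5 × 107 + 0.1 × 35 = 5.8 + 20.7 + 53.5 + 3.5 = 83.5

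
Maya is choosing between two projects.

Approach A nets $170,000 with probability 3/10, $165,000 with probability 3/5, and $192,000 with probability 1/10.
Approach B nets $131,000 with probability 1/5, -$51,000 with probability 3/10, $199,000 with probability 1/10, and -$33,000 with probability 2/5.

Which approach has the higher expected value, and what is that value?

Approach A ($169,200)

Approach A = 3/10 × 170000 + 3/5 × 165000 + 1/10 × 192000 = 51000 + 99000 + 19200 = 169200
Approach B = 1/5 × 131000 + 3/10 × (-51000) + 1/10 × 199000 + 2/5 × (-33000) = 26200 − 15300 + 19900 − 13200 = 17600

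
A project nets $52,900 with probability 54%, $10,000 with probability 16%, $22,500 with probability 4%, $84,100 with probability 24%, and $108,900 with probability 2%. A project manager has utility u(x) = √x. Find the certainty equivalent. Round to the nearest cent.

E[u] = 0.54·√52900 + 0.16·√10000 + 0.04·√22500 + 0.24·√84100 + 0.02·√108900 = 0.54·230 + 0.16·100 + 0.04·150 + 0.24·290 + 0.02·330 = 222.4
CE = (222.4)² = 49461.76

$49,461.76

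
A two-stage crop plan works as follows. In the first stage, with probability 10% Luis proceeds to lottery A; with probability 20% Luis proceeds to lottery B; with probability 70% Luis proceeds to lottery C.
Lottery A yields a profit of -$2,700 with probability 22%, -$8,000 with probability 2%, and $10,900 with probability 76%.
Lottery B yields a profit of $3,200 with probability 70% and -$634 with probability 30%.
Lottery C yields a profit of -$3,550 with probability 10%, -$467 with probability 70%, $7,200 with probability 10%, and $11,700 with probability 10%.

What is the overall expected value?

$2,008.63

EV(A) = 0.22 × (-2700) + 0.02 × (-8000) + 0.76 × 10900 = -594 − 160 + 8284 = 7530
EV(B) = 0.7 × 3200 + 0.3 × (-634) = 2240 − 190.2 = 2049.8
EV(C) = 0.1 × (-3550) + 0.7 × (-467) + 0.1 × 7200 + 0.1 × 11700 = -355 − 326.9 + 720 + 1170 = 1208.1
Overall = 0.1 × 7530 + 0.2 × 2049.8 + 0.7 × 1208.1 = 753 + 409.96 + 845.67 = 2008.63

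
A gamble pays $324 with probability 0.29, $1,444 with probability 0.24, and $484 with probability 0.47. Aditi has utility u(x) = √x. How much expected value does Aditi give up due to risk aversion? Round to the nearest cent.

$58.90

E[u] = 0.29·√324 + 0.24·√1444 + 0.47·√484 = 0.29·18 + 0.24·38 + 0.47·22 = 24.68
CE = (24.68)² = 609.1024
Risk premium = EV − CE = 668 − 609.1024 = 58.8976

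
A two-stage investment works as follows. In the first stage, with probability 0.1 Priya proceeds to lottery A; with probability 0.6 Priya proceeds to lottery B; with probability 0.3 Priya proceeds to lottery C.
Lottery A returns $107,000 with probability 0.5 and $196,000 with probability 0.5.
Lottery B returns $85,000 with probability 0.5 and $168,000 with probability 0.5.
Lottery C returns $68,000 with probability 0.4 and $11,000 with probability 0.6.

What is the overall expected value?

EV(A) = 0.5 × 107000 + 0.5 × 196000 = 53500 + 98000 = 151500
EV(B) = 0.5 × 85000 + 0.5 × 168000 = 42500 + 84000 = 126500
EV(C) = 0.4 × 68000 + 0.6 × 11000 = 27200 + 6600 = 33800
Overall = 0.1 × 151500 + 0.6 × 126500 + 0.3 × 33800 = 15150 + 75900 + 10140 = 101190

$101,190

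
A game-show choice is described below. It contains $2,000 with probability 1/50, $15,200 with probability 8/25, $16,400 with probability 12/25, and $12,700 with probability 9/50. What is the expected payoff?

EV = 1/50 × 2000 + 8/25 × 15200 + 12/25 × 16400 + 9/50 × 12700 = 40 + 4864 + 7872 + 2286 = 15062

$15,062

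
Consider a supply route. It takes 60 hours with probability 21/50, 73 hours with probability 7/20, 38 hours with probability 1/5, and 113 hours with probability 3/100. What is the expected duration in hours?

EV = 21/50 × 60 + 7/20 × 73 + 1/5 × 38 + 3/100 × 113 = 25.2 + 25.55 + 7.6 + 3.39 = 61.74

61.74 hours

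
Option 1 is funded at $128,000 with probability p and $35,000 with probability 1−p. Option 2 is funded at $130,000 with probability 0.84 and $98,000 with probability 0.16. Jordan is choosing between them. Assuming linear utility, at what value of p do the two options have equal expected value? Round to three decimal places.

p = 0.966

EV(Option 2) = 0.84 × 130000 + 0.16 × 98000 = 109200 + 15680 = 124880
p·128000 + (1−p)·35000 = 124880
93000p + 35000 = 124880
p = (124880 − 35000) / 93000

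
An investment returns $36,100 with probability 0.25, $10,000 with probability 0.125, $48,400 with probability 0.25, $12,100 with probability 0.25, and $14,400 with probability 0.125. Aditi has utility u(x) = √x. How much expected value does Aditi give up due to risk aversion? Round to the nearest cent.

E[u] = 0.25·√36100 + 0.125·√10000 + 0.25·√48400 + 0.25·√12100 + 0.125·√14400 = 0.25·190 + 0.125·100 + 0.25·220 + 0.25·110 + 0.125·120 = 157.5
CE = (157.5)² = 24806.25
Risk premium = EV − CE = 27200 − 24806.25 = 2393.75

$2,393.75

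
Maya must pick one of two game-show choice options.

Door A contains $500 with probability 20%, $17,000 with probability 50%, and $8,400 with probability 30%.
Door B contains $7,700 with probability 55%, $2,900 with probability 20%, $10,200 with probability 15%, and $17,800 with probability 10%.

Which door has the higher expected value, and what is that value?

Door A ($11,120)

Door A = 0.2 × 500 + 0.5 × 17000 + 0.3 × 8400 = 100 + 8500 + 2520 = 11120
Door B = 0.55 × 7700 + 0.2 × 2900 + 0.15 × 10200 + 0.1 × 17800 = 4235 + 580 + 1530 + 1780 = 8125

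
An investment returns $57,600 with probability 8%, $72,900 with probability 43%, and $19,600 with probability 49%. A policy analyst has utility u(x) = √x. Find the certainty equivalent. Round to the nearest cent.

$41,575.21

E[u] = 0.08·√57600 + 0.43·√72900 + 0.49·√19600 = 0.08·240 + 0.43·270 + 0.49·140 = 203.9
CE = (203.9)² = 41575.21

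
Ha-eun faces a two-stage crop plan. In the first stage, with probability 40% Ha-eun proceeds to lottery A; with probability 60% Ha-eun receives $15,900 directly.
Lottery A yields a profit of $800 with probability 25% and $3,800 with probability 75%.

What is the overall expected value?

EV(A) = 0.25 × 800 + 0.75 × 3800 = 200 + 2850 = 3050
Branch B: 15900 (certain)
Overall = 0.4 × 3050 + 0.6 × 15900 = 1220 + 9540 = 10760

$10,760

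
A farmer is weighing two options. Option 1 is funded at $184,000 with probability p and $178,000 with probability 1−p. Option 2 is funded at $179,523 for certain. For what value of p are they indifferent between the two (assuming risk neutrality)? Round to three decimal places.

p·184000 + (1−p)·178000 = 179523
6000p + 178000 = 179523
p = (179523 − 178000) / 6000

p = 0.254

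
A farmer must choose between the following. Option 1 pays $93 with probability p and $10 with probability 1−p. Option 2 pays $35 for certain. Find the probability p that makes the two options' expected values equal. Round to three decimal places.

p = 0.301

p·93 + (1−p)·10 = 35
83p + 10 = 35
p = (35 − 10) / 83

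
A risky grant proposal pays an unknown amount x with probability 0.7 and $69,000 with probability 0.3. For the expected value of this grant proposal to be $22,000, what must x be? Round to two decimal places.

0.7·x + 0.3·69000 = 22000
0.7·x = 22000 − 20700 = 1300
x = 1300 / 0.7 = 1857.1429

x = $1,857.14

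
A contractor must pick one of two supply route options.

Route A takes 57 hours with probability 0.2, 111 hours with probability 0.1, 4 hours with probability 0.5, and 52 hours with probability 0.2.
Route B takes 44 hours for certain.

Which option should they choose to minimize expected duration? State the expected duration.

Route A (34.9 hours)

Route A = 0.2 × 57 + 0.1 × 111 + 0.5 × 4 + 0.2 × 52 = 11.4 + 11.1 + 2 + 10.4 = 34.9
Route B: 44 (certain)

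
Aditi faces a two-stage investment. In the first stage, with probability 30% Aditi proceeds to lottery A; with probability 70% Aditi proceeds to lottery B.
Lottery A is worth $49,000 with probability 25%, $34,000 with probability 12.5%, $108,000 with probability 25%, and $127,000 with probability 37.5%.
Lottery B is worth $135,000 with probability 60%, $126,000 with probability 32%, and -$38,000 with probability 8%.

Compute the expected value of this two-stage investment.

EV(A) = 0.25 × 49000 + 0.125 × 34000 + 0.25 × 108000 + 0.375 × 127000 = 12250 + 4250 + 27000 + 47625 = 91125
EV(B) = 0.6 × 135000 + 0.32 × 126000 + 0.08 × (-38000) = 81000 + 40320 − 3040 = 118280
Overall = 0.3 × 91125 + 0.7 × 118280 = 27337.5 + 82796 = 110133.5

$110,133.50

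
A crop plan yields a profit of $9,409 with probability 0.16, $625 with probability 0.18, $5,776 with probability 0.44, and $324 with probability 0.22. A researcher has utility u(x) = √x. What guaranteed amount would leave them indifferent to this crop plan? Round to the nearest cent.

E[u] = 0.16·√9409 + 0.18·√625 + 0.44·√5776 + 0.22·√324 = 0.16·97 + 0.18·25 + 0.44·76 + 0.22·18 = 57.42
CE = (57.42)² = 3297.0564

$3,297.06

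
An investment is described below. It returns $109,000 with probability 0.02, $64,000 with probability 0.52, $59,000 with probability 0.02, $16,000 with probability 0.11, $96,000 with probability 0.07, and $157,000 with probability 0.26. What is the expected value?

EV = 0.02 × 109000 + 0.52 × 64000 + 0.02 × 59000 + 0.11 × 16000 + 0.07 × 96000 + 0.26 × 157000 = 2180 + 33280 + 1180 + 1760 + 6720 + 40820 = 85940

$85,940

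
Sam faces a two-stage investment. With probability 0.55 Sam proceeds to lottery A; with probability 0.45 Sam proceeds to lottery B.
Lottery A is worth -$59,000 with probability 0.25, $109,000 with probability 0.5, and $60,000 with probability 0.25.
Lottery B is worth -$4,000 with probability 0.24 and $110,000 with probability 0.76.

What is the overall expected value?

$67,300.50

EV(A) = 0.25 × (-59000) + 0.5 × 109000 + 0.25 × 60000 = -14750 + 54500 + 15000 = 54750
EV(B) = 0.24 × (-4000) + 0.76 × 110000 = -960 + 83600 = 82640
Overall = 0.55 × 54750 + 0.45 × 82640 = 30112.5 + 37188 = 67300.5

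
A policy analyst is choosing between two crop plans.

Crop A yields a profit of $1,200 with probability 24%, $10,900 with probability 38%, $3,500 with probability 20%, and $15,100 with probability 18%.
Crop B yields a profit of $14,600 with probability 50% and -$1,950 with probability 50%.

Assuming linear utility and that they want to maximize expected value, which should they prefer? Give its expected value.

Crop A = 0.24 × 1200 + 0.38 × 10900 + 0.2 × 3500 + 0.18 × 15100 = 288 + 4142 + 700 + 2718 = 7848
Crop B = 0.5 × 14600 + 0.5 × (-1950) = 7300 − 975 = 6325

Crop A ($7,848)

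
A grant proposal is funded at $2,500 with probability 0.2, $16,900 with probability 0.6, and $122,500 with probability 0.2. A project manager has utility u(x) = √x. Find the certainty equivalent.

$24,964

E[u] = 0.2·√2500 + 0.6·√16900 + 0.2·√122500 = 0.2·50 + 0.6·130 + 0.2·350 = 158
CE = (158)² = 24964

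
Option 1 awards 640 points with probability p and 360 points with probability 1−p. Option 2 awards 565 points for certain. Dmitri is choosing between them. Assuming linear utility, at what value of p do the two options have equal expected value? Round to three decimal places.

p = 0.732

p·640 + (1−p)·360 = 565
280p + 360 = 565
p = (565 − 360) / 280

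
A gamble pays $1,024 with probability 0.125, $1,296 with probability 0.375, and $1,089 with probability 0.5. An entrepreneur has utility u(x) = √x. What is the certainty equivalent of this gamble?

E[u] = 0.125·√1024 + 0.375·√1296 + 0.5·√1089 = 0.125·32 + 0.375·36 + 0.5·33 = 34
CE = (34)² = 1156

$1,156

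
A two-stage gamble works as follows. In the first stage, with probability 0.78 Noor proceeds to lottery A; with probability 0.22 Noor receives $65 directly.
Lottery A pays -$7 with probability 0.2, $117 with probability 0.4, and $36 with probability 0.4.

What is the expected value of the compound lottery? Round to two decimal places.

EV(A) = 0.2 × (-7) + 0.4 × 117 + 0.4 × 36 = -1.4 + 46.8 + 14.4 = 59.8
Branch B: 65 (certain)
Overall = 0.78 × 59.8 + 0.22 × 65 = 46.644 + 14.3 = 60.944

$60.94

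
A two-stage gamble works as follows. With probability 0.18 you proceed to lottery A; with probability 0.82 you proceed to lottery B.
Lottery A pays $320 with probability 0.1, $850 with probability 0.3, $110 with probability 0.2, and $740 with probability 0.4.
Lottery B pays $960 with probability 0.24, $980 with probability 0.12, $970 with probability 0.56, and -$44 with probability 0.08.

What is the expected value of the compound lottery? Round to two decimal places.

EV(A) = 0.1 × 320 + 0.3 × 850 + 0.2 × 110 + 0.4 × 740 = 32 + 255 + 22 + 296 = 605
EV(B) = 0.24 × 960 + 0.12 × 980 + 0.56 × 970 + 0.08 × (-44) = 230.4 + 117.6 + 543.2 − 3.52 = 887.68
Overall = 0.18 × 605 + 0.82 × 887.68 = 108.9 + 727.8976 = 836.7976

$836.80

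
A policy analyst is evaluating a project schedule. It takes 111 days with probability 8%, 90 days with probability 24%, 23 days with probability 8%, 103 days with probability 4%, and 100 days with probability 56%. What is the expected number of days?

92.44 days

EV = 0.08 × 111 + 0.24 × 90 + 0.08 × 23 + 0.04 × 103 + 0.56 × 100 = 8.88 + 21.6 + 1.84 + 4.12 + 56 = 92.44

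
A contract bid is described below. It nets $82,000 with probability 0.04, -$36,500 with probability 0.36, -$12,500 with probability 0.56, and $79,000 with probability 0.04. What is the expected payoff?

-$13,700

EV = 0.04 × 82000 + 0.36 × (-36500) + 0.56 × (-12500) + 0.04 × 79000 = 3280 − 13140 − 7000 + 3160 = -13700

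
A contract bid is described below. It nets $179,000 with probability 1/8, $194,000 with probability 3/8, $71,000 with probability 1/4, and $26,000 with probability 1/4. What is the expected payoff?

$119,375

EV = 1/8 × 179000 + 3/8 × 194000 + 1/4 × 71000 + 1/4 × 26000 = 22375 + 72750 + 17750 + 6500 = 119375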